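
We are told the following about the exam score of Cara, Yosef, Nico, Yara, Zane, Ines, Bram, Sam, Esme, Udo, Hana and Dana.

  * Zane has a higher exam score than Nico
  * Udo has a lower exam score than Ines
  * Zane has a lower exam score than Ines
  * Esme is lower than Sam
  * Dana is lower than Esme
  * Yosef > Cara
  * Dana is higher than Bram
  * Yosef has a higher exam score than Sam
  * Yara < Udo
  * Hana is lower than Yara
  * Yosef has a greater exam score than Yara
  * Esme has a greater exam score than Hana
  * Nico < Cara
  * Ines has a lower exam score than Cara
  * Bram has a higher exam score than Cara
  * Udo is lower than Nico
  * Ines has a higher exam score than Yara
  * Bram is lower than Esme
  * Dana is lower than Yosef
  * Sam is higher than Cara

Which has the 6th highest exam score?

The consecutive relations fix a unique order: Hana < Yara < Udo < Nico < Zane < Ines < Cara < Bram < Dana < Esme < Sam < Yosef.
Counting 6 from the largest end gives Cara.

Cara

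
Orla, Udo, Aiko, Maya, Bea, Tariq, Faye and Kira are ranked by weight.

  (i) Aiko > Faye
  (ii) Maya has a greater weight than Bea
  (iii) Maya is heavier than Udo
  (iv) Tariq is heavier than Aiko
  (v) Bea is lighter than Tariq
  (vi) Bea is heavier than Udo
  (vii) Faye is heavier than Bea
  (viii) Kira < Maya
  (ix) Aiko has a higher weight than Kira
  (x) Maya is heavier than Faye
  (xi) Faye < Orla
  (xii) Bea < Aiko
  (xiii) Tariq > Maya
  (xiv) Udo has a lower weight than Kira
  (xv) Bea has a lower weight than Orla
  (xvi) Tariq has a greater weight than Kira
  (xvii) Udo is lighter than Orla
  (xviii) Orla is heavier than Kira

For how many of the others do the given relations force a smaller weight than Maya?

The elements the relations force below Maya are Udo, Kira, Bea, Faye — no chain reaches any other.
That is 4.

4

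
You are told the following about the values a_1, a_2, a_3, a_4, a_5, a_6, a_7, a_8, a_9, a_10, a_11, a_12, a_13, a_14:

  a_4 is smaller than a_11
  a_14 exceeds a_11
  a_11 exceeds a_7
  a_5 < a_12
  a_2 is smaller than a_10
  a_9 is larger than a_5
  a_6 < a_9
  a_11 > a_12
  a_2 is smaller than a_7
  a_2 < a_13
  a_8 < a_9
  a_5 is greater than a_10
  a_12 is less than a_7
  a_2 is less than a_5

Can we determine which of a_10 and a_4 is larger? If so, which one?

Following every chain through a_4: above a_4 we get a_11, a_14.
a_10 is not reached, and no chain runs the other way from a_10 to a_4.
So the given relations leave the order of a_4 and a_10 undetermined.

undetermined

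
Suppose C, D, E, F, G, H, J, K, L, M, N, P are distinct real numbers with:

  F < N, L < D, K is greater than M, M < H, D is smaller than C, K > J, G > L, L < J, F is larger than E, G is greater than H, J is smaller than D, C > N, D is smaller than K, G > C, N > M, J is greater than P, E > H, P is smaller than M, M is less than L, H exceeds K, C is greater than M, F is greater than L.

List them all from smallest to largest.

Nothing is placed below P, so it is least; from there P < M; M < L; L < J; J < D; D < K; K < H; H < E; E < F; F < N; N < C; C < G, each given directly.

P < M < L < J < D < K < H < E < F < N < C < G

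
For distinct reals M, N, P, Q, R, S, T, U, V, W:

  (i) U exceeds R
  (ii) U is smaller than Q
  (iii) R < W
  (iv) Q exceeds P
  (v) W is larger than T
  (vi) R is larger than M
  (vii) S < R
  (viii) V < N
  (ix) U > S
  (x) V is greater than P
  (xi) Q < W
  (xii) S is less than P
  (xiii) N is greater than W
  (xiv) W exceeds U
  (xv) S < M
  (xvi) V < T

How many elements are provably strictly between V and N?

2

Chaining upward from V reaches: T, W.
Chaining downward from N reaches: S, P, M, T, R, U, Q, W.
Strictly between V and N are those in both lists: T, W — 2 elements.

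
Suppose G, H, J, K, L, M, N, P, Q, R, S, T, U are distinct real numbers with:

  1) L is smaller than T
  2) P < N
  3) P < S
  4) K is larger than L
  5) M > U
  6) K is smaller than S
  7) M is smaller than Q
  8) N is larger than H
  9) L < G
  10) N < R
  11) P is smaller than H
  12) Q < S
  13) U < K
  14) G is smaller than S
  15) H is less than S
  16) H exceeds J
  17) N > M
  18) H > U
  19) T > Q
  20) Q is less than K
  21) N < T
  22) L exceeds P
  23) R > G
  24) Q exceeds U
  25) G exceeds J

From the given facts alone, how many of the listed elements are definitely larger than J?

Directly above J: H, G.
One step further: N, R, S (5 so far).
One step further: T (6 so far).
Nothing else is reachable above J; 6 in all.

6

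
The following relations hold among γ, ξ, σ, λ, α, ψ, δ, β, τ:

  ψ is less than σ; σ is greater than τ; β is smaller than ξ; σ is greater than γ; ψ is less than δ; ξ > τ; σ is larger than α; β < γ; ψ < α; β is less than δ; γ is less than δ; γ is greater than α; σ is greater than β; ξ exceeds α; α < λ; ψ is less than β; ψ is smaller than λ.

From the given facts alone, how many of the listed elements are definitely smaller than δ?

4

Directly below δ: ψ, β, γ.
One step further: α (4 so far).
No other element is forced below δ by the given relations, so the count is 4.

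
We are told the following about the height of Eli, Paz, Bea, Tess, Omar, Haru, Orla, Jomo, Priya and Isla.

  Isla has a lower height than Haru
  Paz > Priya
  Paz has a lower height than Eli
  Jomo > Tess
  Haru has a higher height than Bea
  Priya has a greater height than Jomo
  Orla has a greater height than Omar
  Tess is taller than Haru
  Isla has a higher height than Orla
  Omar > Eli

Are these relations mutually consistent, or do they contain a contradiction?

We have Isla < Haru stated directly, yet also Haru < Tess < Jomo < Priya < Paz < Eli < Omar < Orla < Isla by chaining the others — so Haru < Isla. Contradiction.

inconsistent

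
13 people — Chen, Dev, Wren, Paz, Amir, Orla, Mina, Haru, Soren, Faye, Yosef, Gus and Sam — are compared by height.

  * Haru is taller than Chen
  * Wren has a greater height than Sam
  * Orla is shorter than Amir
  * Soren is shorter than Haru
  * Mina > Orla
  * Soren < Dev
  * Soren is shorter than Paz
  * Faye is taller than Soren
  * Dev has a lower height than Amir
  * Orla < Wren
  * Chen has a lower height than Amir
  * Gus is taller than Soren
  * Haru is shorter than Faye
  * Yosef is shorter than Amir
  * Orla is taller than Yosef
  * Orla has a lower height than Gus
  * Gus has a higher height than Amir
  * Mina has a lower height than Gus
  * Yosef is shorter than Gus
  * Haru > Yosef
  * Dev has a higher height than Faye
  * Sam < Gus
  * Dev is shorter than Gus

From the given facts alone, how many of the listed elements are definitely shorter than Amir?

The elements the relations force below Amir are Yosef, Chen, Orla, Soren, Haru, Faye, Dev — no chain reaches any other.
That is 7.

7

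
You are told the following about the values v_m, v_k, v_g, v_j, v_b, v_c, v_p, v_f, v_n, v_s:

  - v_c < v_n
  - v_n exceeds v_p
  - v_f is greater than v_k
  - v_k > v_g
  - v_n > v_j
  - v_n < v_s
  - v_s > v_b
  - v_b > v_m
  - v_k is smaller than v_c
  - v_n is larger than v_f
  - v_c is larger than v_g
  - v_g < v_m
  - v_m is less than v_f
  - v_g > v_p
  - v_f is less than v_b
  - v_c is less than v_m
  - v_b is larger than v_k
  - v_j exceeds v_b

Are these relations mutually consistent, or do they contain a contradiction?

Every relation is compatible with v_p < v_g < v_k < v_c < v_m < v_f < v_b < v_j < v_n < v_s; the set is consistent.

consistent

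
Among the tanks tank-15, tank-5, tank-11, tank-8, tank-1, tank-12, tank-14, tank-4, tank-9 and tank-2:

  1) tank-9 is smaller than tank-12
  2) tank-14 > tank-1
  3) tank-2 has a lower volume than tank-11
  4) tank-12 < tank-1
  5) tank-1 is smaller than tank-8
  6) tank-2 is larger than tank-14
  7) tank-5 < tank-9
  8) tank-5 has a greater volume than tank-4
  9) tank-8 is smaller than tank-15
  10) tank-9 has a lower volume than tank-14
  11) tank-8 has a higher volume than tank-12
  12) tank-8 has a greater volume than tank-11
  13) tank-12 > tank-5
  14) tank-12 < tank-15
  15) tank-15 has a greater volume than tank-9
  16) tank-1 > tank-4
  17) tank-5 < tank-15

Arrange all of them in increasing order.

The consecutive links are each given: tank-4 < tank-5; tank-5 < tank-9; tank-9 < tank-12; tank-12 < tank-1; tank-1 < tank-14; tank-14 < tank-2; tank-2 < tank-11; tank-11 < tank-8; tank-8 < tank-15.

tank-4 < tank-5 < tank-9 < tank-12 < tank-1 < tank-14 < tank-2 < tank-11 < tank-8 < tank-15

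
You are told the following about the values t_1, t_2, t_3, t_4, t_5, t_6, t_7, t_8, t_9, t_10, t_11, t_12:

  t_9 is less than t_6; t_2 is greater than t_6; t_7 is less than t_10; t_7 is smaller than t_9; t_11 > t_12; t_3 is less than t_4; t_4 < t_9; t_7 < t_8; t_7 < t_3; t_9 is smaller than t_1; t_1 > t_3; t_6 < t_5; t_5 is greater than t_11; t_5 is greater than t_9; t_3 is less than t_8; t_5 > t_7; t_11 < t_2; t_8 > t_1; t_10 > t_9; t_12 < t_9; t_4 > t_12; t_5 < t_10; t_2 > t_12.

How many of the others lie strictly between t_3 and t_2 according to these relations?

3

The relations place t_3 below t_2. An element lies strictly between them when it is forced above t_3 and also forced below t_2.
Above t_3: {t_4, t_9, t_6, t_5, t_1, t_10, t_8}. Below t_2: {t_12, t_7, t_4, t_9, t_6, t_11}.
Intersection: {t_4, t_9, t_6} — 3.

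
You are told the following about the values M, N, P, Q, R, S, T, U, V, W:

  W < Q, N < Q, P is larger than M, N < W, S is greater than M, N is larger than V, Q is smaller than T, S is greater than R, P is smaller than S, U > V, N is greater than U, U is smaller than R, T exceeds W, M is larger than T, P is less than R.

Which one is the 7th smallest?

Chaining the given pairs: V < U < N < W < Q < T < M < P < R < S.
Counting 7 from the smallest end gives M.

M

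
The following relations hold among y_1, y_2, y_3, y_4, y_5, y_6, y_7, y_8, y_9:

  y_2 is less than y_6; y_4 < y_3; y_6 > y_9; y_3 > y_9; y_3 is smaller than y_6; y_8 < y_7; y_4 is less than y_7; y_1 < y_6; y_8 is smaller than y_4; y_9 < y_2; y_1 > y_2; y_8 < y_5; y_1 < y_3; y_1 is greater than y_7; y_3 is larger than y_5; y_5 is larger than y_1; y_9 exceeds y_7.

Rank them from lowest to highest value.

y_8 < y_4 < y_7 < y_9 < y_2 < y_1 < y_5 < y_3 < y_6

Nothing is placed below y_8, so it is least; from there y_8 < y_4; y_4 < y_7; y_7 < y_9; y_9 < y_2; y_2 < y_1; y_1 < y_5; y_5 < y_3; y_3 < y_6, each given directly.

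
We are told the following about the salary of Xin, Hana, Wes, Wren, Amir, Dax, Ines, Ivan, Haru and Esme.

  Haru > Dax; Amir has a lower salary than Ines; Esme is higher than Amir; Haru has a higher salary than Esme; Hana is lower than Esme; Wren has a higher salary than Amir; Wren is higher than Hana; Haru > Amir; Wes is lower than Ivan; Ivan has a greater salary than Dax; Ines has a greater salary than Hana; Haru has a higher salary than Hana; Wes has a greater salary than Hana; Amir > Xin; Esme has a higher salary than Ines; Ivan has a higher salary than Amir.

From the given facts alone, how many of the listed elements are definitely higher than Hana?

6

From Hana the given relations immediately reach Wes, Ines, Wren, Esme, Haru.
From those, Ivan — 6 in total.
Nothing else is reachable above Hana; 6 in all.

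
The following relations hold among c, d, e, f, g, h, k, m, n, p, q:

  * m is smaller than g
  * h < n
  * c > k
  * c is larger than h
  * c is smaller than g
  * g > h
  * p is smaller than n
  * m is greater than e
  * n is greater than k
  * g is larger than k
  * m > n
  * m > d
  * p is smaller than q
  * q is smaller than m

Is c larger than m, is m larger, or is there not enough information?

undetermined

Following every chain through m: above m we get g; below m we get k, d, h, p, n, e, q.
c is not reached, and no chain runs the other way from c to m.
So the given relations leave the order of m and c undetermined.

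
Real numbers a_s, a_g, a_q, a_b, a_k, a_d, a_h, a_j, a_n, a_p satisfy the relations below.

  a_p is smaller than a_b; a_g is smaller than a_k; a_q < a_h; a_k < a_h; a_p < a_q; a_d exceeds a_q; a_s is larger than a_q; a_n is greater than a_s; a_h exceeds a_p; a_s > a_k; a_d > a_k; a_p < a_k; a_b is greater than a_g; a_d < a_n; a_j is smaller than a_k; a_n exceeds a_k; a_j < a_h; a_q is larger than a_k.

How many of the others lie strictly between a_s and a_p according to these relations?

The relations place a_p below a_s. An element lies strictly between them when it is forced above a_p and also forced below a_s.
Above a_p: {a_k, a_q, a_b, a_d, a_n, a_h}. Below a_s: {a_g, a_j, a_k, a_q}.
Intersection: {a_k, a_q} — 2.

2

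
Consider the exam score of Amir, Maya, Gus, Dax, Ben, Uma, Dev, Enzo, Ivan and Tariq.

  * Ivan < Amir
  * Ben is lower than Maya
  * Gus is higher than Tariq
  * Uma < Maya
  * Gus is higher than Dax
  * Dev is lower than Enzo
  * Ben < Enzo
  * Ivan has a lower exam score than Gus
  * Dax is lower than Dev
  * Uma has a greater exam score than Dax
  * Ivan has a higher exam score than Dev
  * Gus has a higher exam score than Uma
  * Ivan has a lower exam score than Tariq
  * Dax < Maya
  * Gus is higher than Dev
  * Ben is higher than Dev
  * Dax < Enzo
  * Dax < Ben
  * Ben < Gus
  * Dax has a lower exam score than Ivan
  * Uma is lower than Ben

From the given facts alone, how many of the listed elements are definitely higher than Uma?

4

From Uma the given relations immediately reach Ben, Maya, Gus.
From those, Enzo — 4 in total.
No other element is forced above Uma by the given relations, so the count is 4.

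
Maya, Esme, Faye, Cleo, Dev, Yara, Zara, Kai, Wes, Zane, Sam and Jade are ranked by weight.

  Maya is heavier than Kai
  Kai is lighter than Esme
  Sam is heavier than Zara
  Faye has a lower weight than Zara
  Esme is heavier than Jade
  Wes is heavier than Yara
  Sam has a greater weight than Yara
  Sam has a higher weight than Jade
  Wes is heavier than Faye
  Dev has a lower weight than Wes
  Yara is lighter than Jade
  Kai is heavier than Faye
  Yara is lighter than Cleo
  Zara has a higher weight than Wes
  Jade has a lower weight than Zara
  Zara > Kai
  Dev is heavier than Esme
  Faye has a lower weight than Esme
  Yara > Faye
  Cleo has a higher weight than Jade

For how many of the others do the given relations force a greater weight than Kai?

6

Directly above Kai: Maya, Esme, Zara.
One step further: Dev, Sam (5 so far).
One step further: Wes (6 so far).
No other element is forced above Kai by the given relations, so the count is 6.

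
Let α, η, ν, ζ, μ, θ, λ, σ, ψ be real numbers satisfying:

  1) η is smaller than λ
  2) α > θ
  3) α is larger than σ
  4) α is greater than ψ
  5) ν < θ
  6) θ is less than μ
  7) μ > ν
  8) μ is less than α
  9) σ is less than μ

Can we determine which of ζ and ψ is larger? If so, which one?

Following every chain through ζ: nothing is chained to ζ.
ψ is not reached, and no chain runs the other way from ψ to ζ.
So the given relations leave the order of ζ and ψ undetermined.

undetermined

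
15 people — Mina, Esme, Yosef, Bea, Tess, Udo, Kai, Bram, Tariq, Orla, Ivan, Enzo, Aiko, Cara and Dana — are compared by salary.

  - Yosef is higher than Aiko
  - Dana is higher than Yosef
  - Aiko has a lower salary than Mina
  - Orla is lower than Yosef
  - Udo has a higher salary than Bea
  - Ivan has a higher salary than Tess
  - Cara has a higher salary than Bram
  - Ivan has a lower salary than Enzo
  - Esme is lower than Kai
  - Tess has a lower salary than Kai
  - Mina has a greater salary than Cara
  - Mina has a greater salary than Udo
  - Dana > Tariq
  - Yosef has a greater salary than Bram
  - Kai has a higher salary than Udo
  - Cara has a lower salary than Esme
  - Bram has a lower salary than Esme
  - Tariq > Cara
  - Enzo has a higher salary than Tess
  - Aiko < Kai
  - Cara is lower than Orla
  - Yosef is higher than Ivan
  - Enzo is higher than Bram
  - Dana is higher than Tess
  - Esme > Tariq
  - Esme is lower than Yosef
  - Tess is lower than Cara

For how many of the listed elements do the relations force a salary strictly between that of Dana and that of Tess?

6

Chaining upward from Tess reaches: Cara, Tariq, Esme, Orla, Ivan, Enzo, Kai, Yosef, Mina.
Chaining downward from Dana reaches: Bram, Cara, Tariq, Esme, Orla, Ivan, Aiko, Yosef.
Strictly between Tess and Dana are those in both lists: Cara, Tariq, Esme, Orla, Ivan, Yosef — 6 elements.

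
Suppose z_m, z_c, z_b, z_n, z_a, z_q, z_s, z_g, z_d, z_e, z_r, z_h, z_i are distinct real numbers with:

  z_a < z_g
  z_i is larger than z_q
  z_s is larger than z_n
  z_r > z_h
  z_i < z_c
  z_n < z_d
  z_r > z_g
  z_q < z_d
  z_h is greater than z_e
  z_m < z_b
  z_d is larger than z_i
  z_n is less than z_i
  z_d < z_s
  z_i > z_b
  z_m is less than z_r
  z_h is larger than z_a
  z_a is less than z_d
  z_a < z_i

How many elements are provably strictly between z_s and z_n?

Chaining upward from z_n reaches: z_i, z_d, z_c.
Chaining downward from z_s reaches: z_a, z_m, z_q, z_b, z_i, z_d.
Strictly between z_n and z_s are those in both lists: z_i, z_d — 2 elements.

2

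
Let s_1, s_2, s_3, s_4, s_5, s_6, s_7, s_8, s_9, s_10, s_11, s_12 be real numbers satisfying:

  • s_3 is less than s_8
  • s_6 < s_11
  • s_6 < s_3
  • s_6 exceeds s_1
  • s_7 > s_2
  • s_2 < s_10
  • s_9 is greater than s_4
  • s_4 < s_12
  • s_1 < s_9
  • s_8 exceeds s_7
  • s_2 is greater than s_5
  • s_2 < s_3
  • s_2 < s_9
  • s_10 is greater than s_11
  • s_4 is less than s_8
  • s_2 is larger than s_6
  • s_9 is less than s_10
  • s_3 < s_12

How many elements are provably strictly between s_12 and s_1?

Chaining upward from s_1 reaches: s_6, s_2, s_11, s_3, s_9, s_7, s_8, s_10.
Chaining downward from s_12 reaches: s_4, s_5, s_6, s_2, s_3.
Strictly between s_1 and s_12 are those in both lists: s_6, s_2, s_3 — 3 elements.

3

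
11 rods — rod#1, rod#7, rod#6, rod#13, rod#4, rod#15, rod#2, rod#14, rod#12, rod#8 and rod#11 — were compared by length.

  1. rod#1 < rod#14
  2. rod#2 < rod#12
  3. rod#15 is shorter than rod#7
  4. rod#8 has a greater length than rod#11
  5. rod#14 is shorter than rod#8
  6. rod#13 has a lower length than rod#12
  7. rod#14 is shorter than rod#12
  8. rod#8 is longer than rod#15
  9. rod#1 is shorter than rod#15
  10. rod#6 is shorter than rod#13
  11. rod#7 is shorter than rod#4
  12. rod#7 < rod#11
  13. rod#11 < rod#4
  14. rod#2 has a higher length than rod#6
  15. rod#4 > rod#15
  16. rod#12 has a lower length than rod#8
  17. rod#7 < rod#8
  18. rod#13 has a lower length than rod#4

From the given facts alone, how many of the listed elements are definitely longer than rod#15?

4

Directly above rod#15: rod#7, rod#4, rod#8.
One step further: rod#11 (4 so far).
Nothing else is reachable above rod#15; 4 in all.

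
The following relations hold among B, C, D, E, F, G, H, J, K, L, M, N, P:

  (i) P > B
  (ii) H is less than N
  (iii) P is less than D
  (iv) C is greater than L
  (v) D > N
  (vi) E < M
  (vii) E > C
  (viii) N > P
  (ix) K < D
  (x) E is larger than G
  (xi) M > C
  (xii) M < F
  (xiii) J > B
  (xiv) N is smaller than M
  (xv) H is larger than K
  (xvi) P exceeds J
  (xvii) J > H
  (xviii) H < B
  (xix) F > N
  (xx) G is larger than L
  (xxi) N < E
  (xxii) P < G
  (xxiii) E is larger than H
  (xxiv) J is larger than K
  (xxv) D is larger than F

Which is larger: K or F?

Chaining the given relations: K < H < B < J < P < G < E < M < F.
So K < F; F is the larger of the two.

F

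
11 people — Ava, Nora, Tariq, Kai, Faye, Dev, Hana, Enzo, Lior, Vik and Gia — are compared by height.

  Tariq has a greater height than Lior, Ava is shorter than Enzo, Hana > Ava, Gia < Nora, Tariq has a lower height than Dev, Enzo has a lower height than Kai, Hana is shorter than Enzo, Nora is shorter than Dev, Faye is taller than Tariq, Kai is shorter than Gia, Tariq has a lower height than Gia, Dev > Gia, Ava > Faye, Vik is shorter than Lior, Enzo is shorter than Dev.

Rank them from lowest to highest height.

Vik < Lior < Tariq < Faye < Ava < Hana < Enzo < Kai < Gia < Nora < Dev

Each adjacent pair is fixed by a given relation: Vik < Lior; Lior < Tariq; Tariq < Faye; Faye < Ava; Ava < Hana; Hana < Enzo; Enzo < Kai; Kai < Gia; Gia < Nora; Nora < Dev. Chaining them end to end gives the full order.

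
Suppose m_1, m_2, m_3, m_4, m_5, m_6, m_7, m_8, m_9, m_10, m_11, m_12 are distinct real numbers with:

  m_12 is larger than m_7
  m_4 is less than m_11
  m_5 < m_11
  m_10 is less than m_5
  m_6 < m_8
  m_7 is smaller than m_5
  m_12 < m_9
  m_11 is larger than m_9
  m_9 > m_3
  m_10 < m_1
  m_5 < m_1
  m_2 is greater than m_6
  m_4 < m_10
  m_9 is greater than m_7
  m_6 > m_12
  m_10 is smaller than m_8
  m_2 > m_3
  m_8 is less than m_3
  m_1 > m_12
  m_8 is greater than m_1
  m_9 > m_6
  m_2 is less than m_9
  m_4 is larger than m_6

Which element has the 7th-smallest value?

m_1

Piecing the relations together gives one ordering: m_7 < m_12 < m_6 < m_4 < m_10 < m_5 < m_1 < m_8 < m_3 < m_2 < m_9 < m_11.
The 7th smallest is m_1.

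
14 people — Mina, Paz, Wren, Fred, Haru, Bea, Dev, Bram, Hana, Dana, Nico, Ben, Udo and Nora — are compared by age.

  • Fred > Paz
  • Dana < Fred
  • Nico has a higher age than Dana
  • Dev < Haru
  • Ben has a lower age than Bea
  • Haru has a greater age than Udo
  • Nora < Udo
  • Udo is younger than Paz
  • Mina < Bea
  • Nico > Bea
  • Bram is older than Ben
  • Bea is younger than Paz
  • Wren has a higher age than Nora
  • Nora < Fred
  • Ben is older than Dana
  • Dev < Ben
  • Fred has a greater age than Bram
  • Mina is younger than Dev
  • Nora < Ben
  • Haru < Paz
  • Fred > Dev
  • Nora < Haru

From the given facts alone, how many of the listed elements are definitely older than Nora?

9

Directly above Nora: Ben, Udo, Haru, Fred, Wren.
One step further: Bea, Bram, Paz (8 so far).
One step further: Nico (9 so far).
Nothing else is reachable above Nora; 9 in all.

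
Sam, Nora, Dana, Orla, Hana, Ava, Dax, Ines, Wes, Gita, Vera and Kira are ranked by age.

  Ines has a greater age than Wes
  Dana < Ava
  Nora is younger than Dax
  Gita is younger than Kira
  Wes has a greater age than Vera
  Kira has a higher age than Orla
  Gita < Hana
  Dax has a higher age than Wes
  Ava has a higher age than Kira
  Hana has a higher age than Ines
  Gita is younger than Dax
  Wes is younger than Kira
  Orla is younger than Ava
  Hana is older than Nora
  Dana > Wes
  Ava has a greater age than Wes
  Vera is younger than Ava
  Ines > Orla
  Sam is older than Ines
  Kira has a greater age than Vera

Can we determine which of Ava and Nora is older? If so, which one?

undetermined

Following every chain through Nora: above Nora we get Dax, Hana.
Ava is not reached, and no chain runs the other way from Ava to Nora.
So the given relations leave the order of Nora and Ava undetermined.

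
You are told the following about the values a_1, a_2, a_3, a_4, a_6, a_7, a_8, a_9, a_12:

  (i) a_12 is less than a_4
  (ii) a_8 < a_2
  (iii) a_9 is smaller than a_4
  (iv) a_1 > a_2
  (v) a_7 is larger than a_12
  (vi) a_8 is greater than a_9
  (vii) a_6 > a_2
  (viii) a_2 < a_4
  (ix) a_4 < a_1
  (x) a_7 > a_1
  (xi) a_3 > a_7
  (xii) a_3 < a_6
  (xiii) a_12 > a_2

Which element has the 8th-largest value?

a_8

Chaining the given pairs: a_9 < a_8 < a_2 < a_12 < a_4 < a_1 < a_7 < a_3 < a_6.
Counting 8 from the largest end gives a_8.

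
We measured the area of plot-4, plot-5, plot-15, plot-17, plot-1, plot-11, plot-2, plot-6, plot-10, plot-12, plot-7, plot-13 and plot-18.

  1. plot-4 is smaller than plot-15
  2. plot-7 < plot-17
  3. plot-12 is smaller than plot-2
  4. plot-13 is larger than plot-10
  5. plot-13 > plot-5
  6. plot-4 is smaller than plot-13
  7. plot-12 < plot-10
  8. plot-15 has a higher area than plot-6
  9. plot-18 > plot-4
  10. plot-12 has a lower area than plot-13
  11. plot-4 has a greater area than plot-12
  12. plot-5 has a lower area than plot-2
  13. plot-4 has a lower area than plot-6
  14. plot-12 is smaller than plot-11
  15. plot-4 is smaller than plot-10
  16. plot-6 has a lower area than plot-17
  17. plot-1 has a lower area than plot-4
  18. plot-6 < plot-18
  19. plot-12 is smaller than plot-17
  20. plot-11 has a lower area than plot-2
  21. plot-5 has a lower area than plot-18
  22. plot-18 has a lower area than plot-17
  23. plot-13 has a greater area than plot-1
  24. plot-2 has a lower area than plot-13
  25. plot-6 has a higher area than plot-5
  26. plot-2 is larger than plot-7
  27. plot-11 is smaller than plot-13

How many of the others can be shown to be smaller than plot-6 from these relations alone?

The elements the relations force below plot-6 are plot-12, plot-1, plot-5, plot-4 — no chain reaches any other.
That is 4.

4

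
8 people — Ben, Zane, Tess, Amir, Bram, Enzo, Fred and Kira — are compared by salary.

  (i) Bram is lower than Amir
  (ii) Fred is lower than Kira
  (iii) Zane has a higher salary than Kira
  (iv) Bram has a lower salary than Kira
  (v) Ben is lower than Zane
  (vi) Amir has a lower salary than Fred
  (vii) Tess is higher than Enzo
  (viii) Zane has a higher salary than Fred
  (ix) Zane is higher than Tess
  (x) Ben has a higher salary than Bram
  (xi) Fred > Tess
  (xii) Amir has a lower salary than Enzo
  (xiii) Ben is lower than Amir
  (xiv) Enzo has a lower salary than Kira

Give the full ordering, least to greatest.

The consecutive links are each given: Bram < Ben; Ben < Amir; Amir < Enzo; Enzo < Tess; Tess < Fred; Fred < Kira; Kira < Zane.

Bram < Ben < Amir < Enzo < Tess < Fred < Kira < Zane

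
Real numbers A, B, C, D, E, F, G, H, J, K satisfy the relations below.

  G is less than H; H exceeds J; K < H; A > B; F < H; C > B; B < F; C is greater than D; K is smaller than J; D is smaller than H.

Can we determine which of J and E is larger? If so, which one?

Following every chain through J: above J we get H; below J we get K.
E is not reached, and no chain runs the other way from E to J.
So the given relations leave the order of J and E undetermined.

undetermined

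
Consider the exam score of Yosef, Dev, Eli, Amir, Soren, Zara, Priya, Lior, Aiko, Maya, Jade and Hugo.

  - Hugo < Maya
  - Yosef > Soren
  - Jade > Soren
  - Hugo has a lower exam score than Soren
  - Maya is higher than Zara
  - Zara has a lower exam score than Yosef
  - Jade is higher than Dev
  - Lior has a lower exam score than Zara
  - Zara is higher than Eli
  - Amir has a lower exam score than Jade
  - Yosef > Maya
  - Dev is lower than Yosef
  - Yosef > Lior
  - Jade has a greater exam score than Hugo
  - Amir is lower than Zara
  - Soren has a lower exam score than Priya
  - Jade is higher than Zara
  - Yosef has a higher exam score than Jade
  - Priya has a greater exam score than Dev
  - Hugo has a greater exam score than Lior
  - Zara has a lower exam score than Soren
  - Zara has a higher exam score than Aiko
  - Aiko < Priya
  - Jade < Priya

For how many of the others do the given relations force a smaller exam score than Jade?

The elements the relations force below Jade are Aiko, Lior, Amir, Eli, Zara, Dev, Hugo, Soren — no chain reaches any other.
That is 8.

8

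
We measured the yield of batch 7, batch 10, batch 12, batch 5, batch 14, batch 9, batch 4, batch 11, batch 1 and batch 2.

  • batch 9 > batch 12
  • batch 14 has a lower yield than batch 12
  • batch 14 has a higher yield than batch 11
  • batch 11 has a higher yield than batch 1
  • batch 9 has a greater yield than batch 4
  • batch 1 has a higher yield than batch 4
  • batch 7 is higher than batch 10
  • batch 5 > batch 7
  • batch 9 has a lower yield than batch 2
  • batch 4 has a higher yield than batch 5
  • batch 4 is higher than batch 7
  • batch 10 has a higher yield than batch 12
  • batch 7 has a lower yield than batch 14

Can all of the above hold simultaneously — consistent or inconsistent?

inconsistent

Chaining the given relations yields batch 10 < batch 7 < batch 5 < batch 4 < batch 1 < batch 11 < batch 14 < batch 12, so batch 10 < batch 12. But one relation states batch 12 < batch 10. These cannot both hold.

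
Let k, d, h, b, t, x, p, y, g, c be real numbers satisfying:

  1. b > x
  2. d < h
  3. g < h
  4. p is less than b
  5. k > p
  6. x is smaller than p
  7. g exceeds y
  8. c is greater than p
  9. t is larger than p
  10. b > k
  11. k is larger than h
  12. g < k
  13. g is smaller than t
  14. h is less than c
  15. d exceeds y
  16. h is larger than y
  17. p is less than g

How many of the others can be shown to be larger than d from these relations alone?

4

The elements the relations force above d are h, k, b, c — no chain reaches any other.
That is 4.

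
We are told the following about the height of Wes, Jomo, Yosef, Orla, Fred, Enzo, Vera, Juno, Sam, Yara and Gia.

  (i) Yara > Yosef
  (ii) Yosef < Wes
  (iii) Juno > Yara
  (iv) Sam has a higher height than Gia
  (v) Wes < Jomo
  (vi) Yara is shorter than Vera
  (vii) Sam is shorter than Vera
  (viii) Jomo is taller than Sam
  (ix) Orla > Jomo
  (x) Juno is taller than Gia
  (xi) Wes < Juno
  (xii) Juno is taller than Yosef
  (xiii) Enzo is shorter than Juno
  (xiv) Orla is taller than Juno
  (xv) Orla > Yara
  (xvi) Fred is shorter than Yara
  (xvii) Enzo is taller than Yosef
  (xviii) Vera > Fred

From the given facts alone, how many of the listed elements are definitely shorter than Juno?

6

The elements the relations force below Juno are Yosef, Gia, Fred, Yara, Enzo, Wes — no chain reaches any other.
That is 6.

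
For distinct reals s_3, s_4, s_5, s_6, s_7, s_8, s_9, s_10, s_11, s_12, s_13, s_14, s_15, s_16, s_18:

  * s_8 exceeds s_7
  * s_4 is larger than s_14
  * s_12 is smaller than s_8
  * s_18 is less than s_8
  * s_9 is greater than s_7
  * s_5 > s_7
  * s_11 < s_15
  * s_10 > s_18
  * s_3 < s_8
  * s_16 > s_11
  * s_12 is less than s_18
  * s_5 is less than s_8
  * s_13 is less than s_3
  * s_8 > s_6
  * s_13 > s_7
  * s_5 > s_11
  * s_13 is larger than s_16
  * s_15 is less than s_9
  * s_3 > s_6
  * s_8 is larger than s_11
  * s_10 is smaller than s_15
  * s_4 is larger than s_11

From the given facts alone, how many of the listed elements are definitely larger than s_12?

5

From s_12 the given relations immediately reach s_18, s_8.
From those, s_10 — 3 in total.
From those, s_15 — 4 in total.
From those, s_9 — 5 in total.
Nothing else is reachable above s_12; 5 in all.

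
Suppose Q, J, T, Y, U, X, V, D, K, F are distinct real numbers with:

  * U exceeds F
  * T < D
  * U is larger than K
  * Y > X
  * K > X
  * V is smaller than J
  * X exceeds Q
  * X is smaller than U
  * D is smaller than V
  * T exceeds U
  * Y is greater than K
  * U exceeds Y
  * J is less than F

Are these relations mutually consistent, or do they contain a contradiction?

We have F < U stated directly, yet also U < T < D < V < J < F by chaining the others — so U < F. Contradiction.

inconsistent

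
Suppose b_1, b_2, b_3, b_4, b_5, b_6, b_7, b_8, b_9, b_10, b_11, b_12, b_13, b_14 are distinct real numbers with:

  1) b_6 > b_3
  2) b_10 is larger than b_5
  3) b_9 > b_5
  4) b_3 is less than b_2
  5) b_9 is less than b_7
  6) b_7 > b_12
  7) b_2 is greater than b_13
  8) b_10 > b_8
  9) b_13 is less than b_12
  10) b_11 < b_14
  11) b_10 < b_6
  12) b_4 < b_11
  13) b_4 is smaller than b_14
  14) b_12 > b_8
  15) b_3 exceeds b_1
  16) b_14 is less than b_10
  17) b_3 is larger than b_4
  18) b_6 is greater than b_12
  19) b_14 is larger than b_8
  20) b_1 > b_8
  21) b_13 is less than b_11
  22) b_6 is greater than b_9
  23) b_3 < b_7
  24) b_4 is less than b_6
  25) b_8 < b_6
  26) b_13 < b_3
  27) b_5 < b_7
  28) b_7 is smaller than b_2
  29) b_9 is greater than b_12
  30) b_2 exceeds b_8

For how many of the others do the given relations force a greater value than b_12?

4

Directly above b_12: b_9, b_7, b_6.
One step further: b_2 (4 so far).
Nothing else is reachable above b_12; 4 in all.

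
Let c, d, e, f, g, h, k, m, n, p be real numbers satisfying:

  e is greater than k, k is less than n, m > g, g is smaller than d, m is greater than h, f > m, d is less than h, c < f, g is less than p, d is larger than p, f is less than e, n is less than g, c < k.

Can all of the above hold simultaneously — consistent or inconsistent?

The single ordering c < k < n < g < p < d < h < m < f < e satisfies every listed relation, so no contradiction arises.

consistent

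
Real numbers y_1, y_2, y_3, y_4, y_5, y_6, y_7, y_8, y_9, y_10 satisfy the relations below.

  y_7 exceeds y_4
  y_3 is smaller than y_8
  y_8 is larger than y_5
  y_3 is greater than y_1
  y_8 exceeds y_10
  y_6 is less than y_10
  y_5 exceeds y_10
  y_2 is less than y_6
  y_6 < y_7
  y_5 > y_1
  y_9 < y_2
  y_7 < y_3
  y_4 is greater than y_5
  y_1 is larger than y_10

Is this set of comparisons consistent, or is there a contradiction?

consistent

The single ordering y_9 < y_2 < y_6 < y_10 < y_1 < y_5 < y_4 < y_7 < y_3 < y_8 satisfies every listed relation, so no contradiction arises.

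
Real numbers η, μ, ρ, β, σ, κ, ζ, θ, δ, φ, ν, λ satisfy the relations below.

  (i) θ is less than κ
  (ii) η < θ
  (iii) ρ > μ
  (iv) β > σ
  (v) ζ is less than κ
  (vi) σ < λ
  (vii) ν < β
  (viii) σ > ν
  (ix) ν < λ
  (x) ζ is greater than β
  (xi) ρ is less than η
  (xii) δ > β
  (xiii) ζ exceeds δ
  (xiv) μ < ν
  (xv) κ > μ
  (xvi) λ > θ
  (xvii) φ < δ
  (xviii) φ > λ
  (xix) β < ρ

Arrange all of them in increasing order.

Nothing is placed below μ, so it is least; from there μ < ν; ν < σ; σ < β; β < ρ; ρ < η; η < θ; θ < λ; λ < φ; φ < δ; δ < ζ; ζ < κ, each given directly.

μ < ν < σ < β < ρ < η < θ < λ < φ < δ < ζ < κ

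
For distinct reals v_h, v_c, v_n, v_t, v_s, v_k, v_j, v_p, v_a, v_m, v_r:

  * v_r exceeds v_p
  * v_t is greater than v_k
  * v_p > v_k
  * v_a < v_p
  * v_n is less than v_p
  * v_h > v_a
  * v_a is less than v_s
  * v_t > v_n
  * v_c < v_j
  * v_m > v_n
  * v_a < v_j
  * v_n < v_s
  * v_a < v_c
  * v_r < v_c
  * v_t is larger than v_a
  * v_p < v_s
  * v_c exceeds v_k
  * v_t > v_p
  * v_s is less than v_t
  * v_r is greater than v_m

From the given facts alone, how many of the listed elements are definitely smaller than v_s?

Directly below v_s: v_n, v_a, v_p.
One step further: v_k (4 so far).
Nothing else is reachable below v_s; 4 in all.

4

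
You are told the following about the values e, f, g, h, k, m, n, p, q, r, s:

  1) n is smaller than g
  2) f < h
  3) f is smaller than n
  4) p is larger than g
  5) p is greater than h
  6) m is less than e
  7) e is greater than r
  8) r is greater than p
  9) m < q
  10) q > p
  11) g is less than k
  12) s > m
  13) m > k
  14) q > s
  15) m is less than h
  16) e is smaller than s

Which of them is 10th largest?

The consecutive relations fix a unique order: f < n < g < k < m < h < p < r < e < s < q.
Counting 10 from the largest end gives n.

n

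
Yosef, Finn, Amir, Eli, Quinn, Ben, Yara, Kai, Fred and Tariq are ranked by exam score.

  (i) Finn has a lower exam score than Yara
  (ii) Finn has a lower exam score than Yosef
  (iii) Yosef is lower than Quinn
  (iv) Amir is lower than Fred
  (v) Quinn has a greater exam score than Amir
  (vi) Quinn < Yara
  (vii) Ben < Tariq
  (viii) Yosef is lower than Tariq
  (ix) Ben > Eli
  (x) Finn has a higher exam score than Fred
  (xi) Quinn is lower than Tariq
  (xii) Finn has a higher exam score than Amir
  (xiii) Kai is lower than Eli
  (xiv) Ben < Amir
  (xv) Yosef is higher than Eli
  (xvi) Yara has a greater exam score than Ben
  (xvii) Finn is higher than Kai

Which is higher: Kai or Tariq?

Tariq

Kai < Eli and Eli < Ben give Kai < Ben.
Then Ben < Amir extends the chain to Amir.
With Amir < Fred: Kai < Eli < Ben < Amir < Fred.
With Fred < Finn: Kai < Eli < Ben < Amir < Fred < Finn.
With Finn < Yosef: Kai < Eli < Ben < Amir < Fred < Finn < Yosef.
With Yosef < Quinn: Kai < Eli < Ben < Amir < Fred < Finn < Yosef < Quinn.
Then Quinn < Tariq extends the chain to Tariq.
So Kai < Tariq; Tariq is the higher of the two.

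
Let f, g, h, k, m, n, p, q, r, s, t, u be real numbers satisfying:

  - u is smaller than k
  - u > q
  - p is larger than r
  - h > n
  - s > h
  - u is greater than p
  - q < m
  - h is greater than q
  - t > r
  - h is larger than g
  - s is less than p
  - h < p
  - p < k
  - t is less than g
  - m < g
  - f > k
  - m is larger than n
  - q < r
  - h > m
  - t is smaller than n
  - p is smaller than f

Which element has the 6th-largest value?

The consecutive relations fix a unique order: q < r < t < n < m < g < h < s < p < u < k < f.
Counting 6 from the largest end gives h.

h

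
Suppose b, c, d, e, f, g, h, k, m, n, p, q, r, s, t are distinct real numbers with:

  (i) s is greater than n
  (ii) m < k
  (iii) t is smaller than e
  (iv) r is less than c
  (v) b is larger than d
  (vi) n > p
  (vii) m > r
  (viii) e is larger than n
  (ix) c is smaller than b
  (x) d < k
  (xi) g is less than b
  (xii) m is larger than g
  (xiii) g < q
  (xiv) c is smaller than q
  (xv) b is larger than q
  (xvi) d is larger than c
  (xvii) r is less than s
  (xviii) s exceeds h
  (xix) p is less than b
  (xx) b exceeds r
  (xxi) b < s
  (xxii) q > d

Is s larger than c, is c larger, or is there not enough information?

s

c < d and d < q give c < q.
Then q < b extends the chain to b.
Then b < s extends the chain to s.
So s is larger.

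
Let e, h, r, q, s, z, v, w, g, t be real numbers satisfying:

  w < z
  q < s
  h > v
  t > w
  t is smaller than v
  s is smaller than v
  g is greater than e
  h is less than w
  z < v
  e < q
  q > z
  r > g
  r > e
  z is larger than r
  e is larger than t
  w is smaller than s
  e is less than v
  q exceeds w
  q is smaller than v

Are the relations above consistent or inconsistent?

inconsistent

We have h < w stated directly, yet also w < t < e < g < r < z < q < s < v < h by chaining the others — so w < h. Contradiction.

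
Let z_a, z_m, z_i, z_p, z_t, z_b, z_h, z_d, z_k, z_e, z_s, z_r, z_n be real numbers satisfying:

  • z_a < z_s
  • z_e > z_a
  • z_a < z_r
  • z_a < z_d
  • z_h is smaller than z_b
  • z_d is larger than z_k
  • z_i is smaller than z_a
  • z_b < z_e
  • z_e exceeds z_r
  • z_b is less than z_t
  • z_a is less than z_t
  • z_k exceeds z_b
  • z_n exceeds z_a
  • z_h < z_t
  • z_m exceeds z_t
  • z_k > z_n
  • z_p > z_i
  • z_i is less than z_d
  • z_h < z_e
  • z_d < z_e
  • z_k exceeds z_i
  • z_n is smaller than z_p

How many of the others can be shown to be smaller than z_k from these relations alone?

From z_k the given relations immediately reach z_b, z_i, z_n.
From those, z_h, z_a — 5 in total.
Nothing else is reachable below z_k; 5 in all.

5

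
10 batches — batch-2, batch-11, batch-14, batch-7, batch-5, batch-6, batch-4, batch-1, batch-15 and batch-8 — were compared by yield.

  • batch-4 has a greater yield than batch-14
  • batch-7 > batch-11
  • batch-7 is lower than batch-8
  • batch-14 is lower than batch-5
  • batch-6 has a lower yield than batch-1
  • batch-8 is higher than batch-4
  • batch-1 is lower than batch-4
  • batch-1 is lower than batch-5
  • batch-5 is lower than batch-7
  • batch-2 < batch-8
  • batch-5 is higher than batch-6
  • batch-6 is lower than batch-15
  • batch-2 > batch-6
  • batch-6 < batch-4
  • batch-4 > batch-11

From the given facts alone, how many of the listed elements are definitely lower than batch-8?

8

The elements the relations force below batch-8 are batch-6, batch-1, batch-11, batch-14, batch-5, batch-4, batch-7, batch-2 — no chain reaches any other.
That is 8.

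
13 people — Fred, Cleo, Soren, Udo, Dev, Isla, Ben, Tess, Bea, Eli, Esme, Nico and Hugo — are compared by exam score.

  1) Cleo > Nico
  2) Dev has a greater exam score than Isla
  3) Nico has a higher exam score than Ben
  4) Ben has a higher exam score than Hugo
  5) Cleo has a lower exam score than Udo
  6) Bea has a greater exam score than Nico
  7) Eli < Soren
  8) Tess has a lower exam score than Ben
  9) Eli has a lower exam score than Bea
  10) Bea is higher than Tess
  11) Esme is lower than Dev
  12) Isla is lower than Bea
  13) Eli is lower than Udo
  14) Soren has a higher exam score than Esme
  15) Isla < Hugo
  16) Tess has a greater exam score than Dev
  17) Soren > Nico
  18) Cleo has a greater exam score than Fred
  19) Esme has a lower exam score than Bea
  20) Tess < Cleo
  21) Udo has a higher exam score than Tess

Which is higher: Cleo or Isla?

Cleo

Chaining the given relations: Isla < Dev < Tess < Ben < Nico < Cleo.
So Isla < Cleo; Cleo is the higher of the two.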